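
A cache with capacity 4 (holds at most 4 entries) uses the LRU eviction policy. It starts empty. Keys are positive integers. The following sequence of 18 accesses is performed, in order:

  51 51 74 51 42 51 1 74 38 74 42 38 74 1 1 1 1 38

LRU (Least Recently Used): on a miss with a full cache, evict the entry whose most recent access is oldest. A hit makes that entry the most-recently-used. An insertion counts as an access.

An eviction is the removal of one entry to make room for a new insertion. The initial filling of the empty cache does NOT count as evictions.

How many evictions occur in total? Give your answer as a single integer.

Answer: 2

Derivation:
LRU simulation (capacity=4):
  1. access 51: MISS. Cache (LRU->MRU): [51]
  2. access 51: HIT. Cache (LRU->MRU): [51]
  3. access 74: MISS. Cache (LRU->MRU): [51 74]
  4. access 51: HIT. Cache (LRU->MRU): [74 51]
  5. access 42: MISS. Cache (LRU->MRU): [74 51 42]
  6. access 51: HIT. Cache (LRU->MRU): [74 42 51]
  7. access 1: MISS. Cache (LRU->MRU): [74 42 51 1]
  8. access 74: HIT. Cache (LRU->MRU): [42 51 1 74]
  9. access 38: MISS, evict 42. Cache (LRU->MRU): [51 1 74 38]
  10. access 74: HIT. Cache (LRU->MRU): [51 1 38 74]
  11. access 42: MISS, evict 51. Cache (LRU->MRU): [1 38 74 42]
  12. access 38: HIT. Cache (LRU->MRU): [1 74 42 38]
  13. access 74: HIT. Cache (LRU->MRU): [1 42 38 74]
  14. access 1: HIT. Cache (LRU->MRU): [42 38 74 1]
  15. access 1: HIT. Cache (LRU->MRU): [42 38 74 1]
  16. access 1: HIT. Cache (LRU->MRU): [42 38 74 1]
  17. access 1: HIT. Cache (LRU->MRU): [42 38 74 1]
  18. access 38: HIT. Cache (LRU->MRU): [42 74 1 38]
Total: 12 hits, 6 misses, 2 evictions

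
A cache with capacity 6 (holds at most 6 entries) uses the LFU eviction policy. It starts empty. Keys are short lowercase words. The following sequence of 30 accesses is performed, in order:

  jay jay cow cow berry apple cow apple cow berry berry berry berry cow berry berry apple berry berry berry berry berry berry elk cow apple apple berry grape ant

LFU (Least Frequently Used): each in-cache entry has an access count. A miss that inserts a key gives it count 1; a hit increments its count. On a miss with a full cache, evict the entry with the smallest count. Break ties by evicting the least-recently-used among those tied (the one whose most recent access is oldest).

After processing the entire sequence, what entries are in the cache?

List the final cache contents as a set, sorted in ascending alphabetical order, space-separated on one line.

Answer: ant apple berry cow grape jay

Derivation:
LFU simulation (capacity=6):
  1. access jay: MISS. Cache: [jay(c=1)]
  2. access jay: HIT, count now 2. Cache: [jay(c=2)]
  3. access cow: MISS. Cache: [cow(c=1) jay(c=2)]
  4. access cow: HIT, count now 2. Cache: [jay(c=2) cow(c=2)]
  5. access berry: MISS. Cache: [berry(c=1) jay(c=2) cow(c=2)]
  6. access apple: MISS. Cache: [berry(c=1) apple(c=1) jay(c=2) cow(c=2)]
  7. access cow: HIT, count now 3. Cache: [berry(c=1) apple(c=1) jay(c=2) cow(c=3)]
  8. access apple: HIT, count now 2. Cache: [berry(c=1) jay(c=2) apple(c=2) cow(c=3)]
  9. access cow: HIT, count now 4. Cache: [berry(c=1) jay(c=2) apple(c=2) cow(c=4)]
  10. access berry: HIT, count now 2. Cache: [jay(c=2) apple(c=2) berry(c=2) cow(c=4)]
  11. access berry: HIT, count now 3. Cache: [jay(c=2) apple(c=2) berry(c=3) cow(c=4)]
  12. access berry: HIT, count now 4. Cache: [jay(c=2) apple(c=2) cow(c=4) berry(c=4)]
  13. access berry: HIT, count now 5. Cache: [jay(c=2) apple(c=2) cow(c=4) berry(c=5)]
  14. access cow: HIT, count now 5. Cache: [jay(c=2) apple(c=2) berry(c=5) cow(c=5)]
  15. access berry: HIT, count now 6. Cache: [jay(c=2) apple(c=2) cow(c=5) berry(c=6)]
  16. access berry: HIT, count now 7. Cache: [jay(c=2) apple(c=2) cow(c=5) berry(c=7)]
  17. access apple: HIT, count now 3. Cache: [jay(c=2) apple(c=3) cow(c=5) berry(c=7)]
  18. access berry: HIT, count now 8. Cache: [jay(c=2) apple(c=3) cow(c=5) berry(c=8)]
  19. access berry: HIT, count now 9. Cache: [jay(c=2) apple(c=3) cow(c=5) berry(c=9)]
  20. access berry: HIT, count now 10. Cache: [jay(c=2) apple(c=3) cow(c=5) berry(c=10)]
  21. access berry: HIT, count now 11. Cache: [jay(c=2) apple(c=3) cow(c=5) berry(c=11)]
  22. access berry: HIT, count now 12. Cache: [jay(c=2) apple(c=3) cow(c=5) berry(c=12)]
  23. access berry: HIT, count now 13. Cache: [jay(c=2) apple(c=3) cow(c=5) berry(c=13)]
  24. access elk: MISS. Cache: [elk(c=1) jay(c=2) apple(c=3) cow(c=5) berry(c=13)]
  25. access cow: HIT, count now 6. Cache: [elk(c=1) jay(c=2) apple(c=3) cow(c=6) berry(c=13)]
  26. access apple: HIT, count now 4. Cache: [elk(c=1) jay(c=2) apple(c=4) cow(c=6) berry(c=13)]
  27. access apple: HIT, count now 5. Cache: [elk(c=1) jay(c=2) apple(c=5) cow(c=6) berry(c=13)]
  28. access berry: HIT, count now 14. Cache: [elk(c=1) jay(c=2) apple(c=5) cow(c=6) berry(c=14)]
  29. access grape: MISS. Cache: [elk(c=1) grape(c=1) jay(c=2) apple(c=5) cow(c=6) berry(c=14)]
  30. access ant: MISS, evict elk(c=1). Cache: [grape(c=1) ant(c=1) jay(c=2) apple(c=5) cow(c=6) berry(c=14)]
Total: 23 hits, 7 misses, 1 evictions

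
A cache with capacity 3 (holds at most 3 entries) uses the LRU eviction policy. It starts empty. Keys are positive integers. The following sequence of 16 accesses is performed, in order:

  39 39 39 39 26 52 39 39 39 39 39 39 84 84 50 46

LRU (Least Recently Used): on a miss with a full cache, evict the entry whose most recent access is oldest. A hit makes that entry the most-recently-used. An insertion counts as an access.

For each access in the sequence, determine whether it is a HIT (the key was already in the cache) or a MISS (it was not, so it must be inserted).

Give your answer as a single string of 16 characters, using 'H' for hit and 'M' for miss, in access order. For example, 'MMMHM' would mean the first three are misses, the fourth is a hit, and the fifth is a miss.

LRU simulation (capacity=3):
  1. access 39: MISS. Cache (LRU->MRU): [39]
  2. access 39: HIT. Cache (LRU->MRU): [39]
  3. access 39: HIT. Cache (LRU->MRU): [39]
  4. access 39: HIT. Cache (LRU->MRU): [39]
  5. access 26: MISS. Cache (LRU->MRU): [39 26]
  6. access 52: MISS. Cache (LRU->MRU): [39 26 52]
  7. access 39: HIT. Cache (LRU->MRU): [26 52 39]
  8. access 39: HIT. Cache (LRU->MRU): [26 52 39]
  9. access 39: HIT. Cache (LRU->MRU): [26 52 39]
  10. access 39: HIT. Cache (LRU->MRU): [26 52 39]
  11. access 39: HIT. Cache (LRU->MRU): [26 52 39]
  12. access 39: HIT. Cache (LRU->MRU): [26 52 39]
  13. access 84: MISS, evict 26. Cache (LRU->MRU): [52 39 84]
  14. access 84: HIT. Cache (LRU->MRU): [52 39 84]
  15. access 50: MISS, evict 52. Cache (LRU->MRU): [39 84 50]
  16. access 46: MISS, evict 39. Cache (LRU->MRU): [84 50 46]
Total: 10 hits, 6 misses, 3 evictions

Answer: MHHHMMHHHHHHMHMM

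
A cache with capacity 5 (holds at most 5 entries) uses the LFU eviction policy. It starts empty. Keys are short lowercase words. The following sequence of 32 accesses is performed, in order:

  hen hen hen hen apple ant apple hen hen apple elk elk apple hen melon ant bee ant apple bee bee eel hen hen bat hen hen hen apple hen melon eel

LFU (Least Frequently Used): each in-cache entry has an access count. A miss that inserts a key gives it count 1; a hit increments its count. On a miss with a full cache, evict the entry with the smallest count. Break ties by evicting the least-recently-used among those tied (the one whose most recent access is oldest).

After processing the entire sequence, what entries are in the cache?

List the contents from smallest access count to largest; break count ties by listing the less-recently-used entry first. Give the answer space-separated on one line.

LFU simulation (capacity=5):
  1. access hen: MISS. Cache: [hen(c=1)]
  2. access hen: HIT, count now 2. Cache: [hen(c=2)]
  3. access hen: HIT, count now 3. Cache: [hen(c=3)]
  4. access hen: HIT, count now 4. Cache: [hen(c=4)]
  5. access apple: MISS. Cache: [apple(c=1) hen(c=4)]
  6. access ant: MISS. Cache: [apple(c=1) ant(c=1) hen(c=4)]
  7. access apple: HIT, count now 2. Cache: [ant(c=1) apple(c=2) hen(c=4)]
  8. access hen: HIT, count now 5. Cache: [ant(c=1) apple(c=2) hen(c=5)]
  9. access hen: HIT, count now 6. Cache: [ant(c=1) apple(c=2) hen(c=6)]
  10. access apple: HIT, count now 3. Cache: [ant(c=1) apple(c=3) hen(c=6)]
  11. access elk: MISS. Cache: [ant(c=1) elk(c=1) apple(c=3) hen(c=6)]
  12. access elk: HIT, count now 2. Cache: [ant(c=1) elk(c=2) apple(c=3) hen(c=6)]
  13. access apple: HIT, count now 4. Cache: [ant(c=1) elk(c=2) apple(c=4) hen(c=6)]
  14. access hen: HIT, count now 7. Cache: [ant(c=1) elk(c=2) apple(c=4) hen(c=7)]
  15. access melon: MISS. Cache: [ant(c=1) melon(c=1) elk(c=2) apple(c=4) hen(c=7)]
  16. access ant: HIT, count now 2. Cache: [melon(c=1) elk(c=2) ant(c=2) apple(c=4) hen(c=7)]
  17. access bee: MISS, evict melon(c=1). Cache: [bee(c=1) elk(c=2) ant(c=2) apple(c=4) hen(c=7)]
  18. access ant: HIT, count now 3. Cache: [bee(c=1) elk(c=2) ant(c=3) apple(c=4) hen(c=7)]
  19. access apple: HIT, count now 5. Cache: [bee(c=1) elk(c=2) ant(c=3) apple(c=5) hen(c=7)]
  20. access bee: HIT, count now 2. Cache: [elk(c=2) bee(c=2) ant(c=3) apple(c=5) hen(c=7)]
  21. access bee: HIT, count now 3. Cache: [elk(c=2) ant(c=3) bee(c=3) apple(c=5) hen(c=7)]
  22. access eel: MISS, evict elk(c=2). Cache: [eel(c=1) ant(c=3) bee(c=3) apple(c=5) hen(c=7)]
  23. access hen: HIT, count now 8. Cache: [eel(c=1) ant(c=3) bee(c=3) apple(c=5) hen(c=8)]
  24. access hen: HIT, count now 9. Cache: [eel(c=1) ant(c=3) bee(c=3) apple(c=5) hen(c=9)]
  25. access bat: MISS, evict eel(c=1). Cache: [bat(c=1) ant(c=3) bee(c=3) apple(c=5) hen(c=9)]
  26. access hen: HIT, count now 10. Cache: [bat(c=1) ant(c=3) bee(c=3) apple(c=5) hen(c=10)]
  27. access hen: HIT, count now 11. Cache: [bat(c=1) ant(c=3) bee(c=3) apple(c=5) hen(c=11)]
  28. access hen: HIT, count now 12. Cache: [bat(c=1) ant(c=3) bee(c=3) apple(c=5) hen(c=12)]
  29. access apple: HIT, count now 6. Cache: [bat(c=1) ant(c=3) bee(c=3) apple(c=6) hen(c=12)]
  30. access hen: HIT, count now 13. Cache: [bat(c=1) ant(c=3) bee(c=3) apple(c=6) hen(c=13)]
  31. access melon: MISS, evict bat(c=1). Cache: [melon(c=1) ant(c=3) bee(c=3) apple(c=6) hen(c=13)]
  32. access eel: MISS, evict melon(c=1). Cache: [eel(c=1) ant(c=3) bee(c=3) apple(c=6) hen(c=13)]
Total: 22 hits, 10 misses, 5 evictions

Answer: eel ant bee apple hen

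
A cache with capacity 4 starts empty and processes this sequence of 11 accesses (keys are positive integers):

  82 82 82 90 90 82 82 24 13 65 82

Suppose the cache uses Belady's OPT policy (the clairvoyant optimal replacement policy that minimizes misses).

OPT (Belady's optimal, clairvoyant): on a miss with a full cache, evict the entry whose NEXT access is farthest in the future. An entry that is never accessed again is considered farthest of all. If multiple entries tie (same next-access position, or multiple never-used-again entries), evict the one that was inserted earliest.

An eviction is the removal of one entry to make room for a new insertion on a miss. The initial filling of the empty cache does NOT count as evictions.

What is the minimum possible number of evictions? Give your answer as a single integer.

OPT (Belady) simulation (capacity=4):
  1. access 82: MISS. Cache: [82]
  2. access 82: HIT. Next use of 82: step 3. Cache: [82]
  3. access 82: HIT. Next use of 82: step 6. Cache: [82]
  4. access 90: MISS. Cache: [82 90]
  5. access 90: HIT. Next use of 90: never. Cache: [82 90]
  6. access 82: HIT. Next use of 82: step 7. Cache: [82 90]
  7. access 82: HIT. Next use of 82: step 11. Cache: [82 90]
  8. access 24: MISS. Cache: [82 90 24]
  9. access 13: MISS. Cache: [82 90 24 13]
  10. access 65: MISS, evict 90 (next use: never). Cache: [82 24 13 65]
  11. access 82: HIT. Next use of 82: never. Cache: [82 24 13 65]
Total: 6 hits, 5 misses, 1 evictions

Answer: 1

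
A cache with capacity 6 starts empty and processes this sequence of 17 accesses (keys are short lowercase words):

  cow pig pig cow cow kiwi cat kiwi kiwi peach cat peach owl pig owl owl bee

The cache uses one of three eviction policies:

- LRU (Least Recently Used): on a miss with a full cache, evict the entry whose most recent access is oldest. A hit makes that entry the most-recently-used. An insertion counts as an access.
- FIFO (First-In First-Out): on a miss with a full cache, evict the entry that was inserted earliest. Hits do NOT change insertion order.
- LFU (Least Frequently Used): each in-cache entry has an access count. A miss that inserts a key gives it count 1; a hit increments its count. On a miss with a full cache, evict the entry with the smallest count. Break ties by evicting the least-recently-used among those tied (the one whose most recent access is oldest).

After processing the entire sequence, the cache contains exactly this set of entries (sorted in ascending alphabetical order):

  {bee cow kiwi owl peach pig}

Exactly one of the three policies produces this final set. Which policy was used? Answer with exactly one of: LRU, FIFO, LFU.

Simulating under each policy and comparing final sets:
  LRU: final set = {bee cat kiwi owl peach pig} -> differs
  FIFO: final set = {bee cat kiwi owl peach pig} -> differs
  LFU: final set = {bee cow kiwi owl peach pig} -> MATCHES target
Only LFU produces the target set.

Answer: LFU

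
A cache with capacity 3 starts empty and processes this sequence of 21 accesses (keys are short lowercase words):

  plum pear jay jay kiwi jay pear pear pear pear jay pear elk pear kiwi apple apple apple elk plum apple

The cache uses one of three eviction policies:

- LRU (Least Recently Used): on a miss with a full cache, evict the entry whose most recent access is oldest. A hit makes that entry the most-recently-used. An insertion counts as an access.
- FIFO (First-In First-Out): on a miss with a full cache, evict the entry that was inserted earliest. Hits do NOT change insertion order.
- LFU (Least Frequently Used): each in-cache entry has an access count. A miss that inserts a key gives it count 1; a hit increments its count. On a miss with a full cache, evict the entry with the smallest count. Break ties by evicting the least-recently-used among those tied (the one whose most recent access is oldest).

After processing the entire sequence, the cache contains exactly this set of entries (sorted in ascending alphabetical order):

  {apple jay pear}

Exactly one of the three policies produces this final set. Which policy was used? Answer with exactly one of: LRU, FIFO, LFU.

Answer: LFU

Derivation:
Simulating under each policy and comparing final sets:
  LRU: final set = {apple elk plum} -> differs
  FIFO: final set = {apple pear plum} -> differs
  LFU: final set = {apple jay pear} -> MATCHES target
Only LFU produces the target set.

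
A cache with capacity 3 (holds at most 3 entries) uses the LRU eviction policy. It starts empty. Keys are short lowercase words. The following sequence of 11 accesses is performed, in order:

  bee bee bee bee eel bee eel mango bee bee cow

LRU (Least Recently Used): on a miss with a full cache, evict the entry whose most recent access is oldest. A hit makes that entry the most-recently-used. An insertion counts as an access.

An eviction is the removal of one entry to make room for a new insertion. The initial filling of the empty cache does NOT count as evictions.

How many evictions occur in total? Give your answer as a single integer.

LRU simulation (capacity=3):
  1. access bee: MISS. Cache (LRU->MRU): [bee]
  2. access bee: HIT. Cache (LRU->MRU): [bee]
  3. access bee: HIT. Cache (LRU->MRU): [bee]
  4. access bee: HIT. Cache (LRU->MRU): [bee]
  5. access eel: MISS. Cache (LRU->MRU): [bee eel]
  6. access bee: HIT. Cache (LRU->MRU): [eel bee]
  7. access eel: HIT. Cache (LRU->MRU): [bee eel]
  8. access mango: MISS. Cache (LRU->MRU): [bee eel mango]
  9. access bee: HIT. Cache (LRU->MRU): [eel mango bee]
  10. access bee: HIT. Cache (LRU->MRU): [eel mango bee]
  11. access cow: MISS, evict eel. Cache (LRU->MRU): [mango bee cow]
Total: 7 hits, 4 misses, 1 evictions

Answer: 1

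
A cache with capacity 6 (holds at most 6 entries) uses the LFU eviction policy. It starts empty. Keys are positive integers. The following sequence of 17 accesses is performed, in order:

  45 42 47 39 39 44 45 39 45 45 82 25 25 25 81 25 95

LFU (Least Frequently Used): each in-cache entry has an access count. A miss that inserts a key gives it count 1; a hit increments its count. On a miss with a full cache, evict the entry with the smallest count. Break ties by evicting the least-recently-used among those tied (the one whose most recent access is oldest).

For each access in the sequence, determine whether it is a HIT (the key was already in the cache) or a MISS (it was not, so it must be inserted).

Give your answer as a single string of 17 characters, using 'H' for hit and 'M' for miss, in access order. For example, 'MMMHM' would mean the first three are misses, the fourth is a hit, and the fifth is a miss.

LFU simulation (capacity=6):
  1. access 45: MISS. Cache: [45(c=1)]
  2. access 42: MISS. Cache: [45(c=1) 42(c=1)]
  3. access 47: MISS. Cache: [45(c=1) 42(c=1) 47(c=1)]
  4. access 39: MISS. Cache: [45(c=1) 42(c=1) 47(c=1) 39(c=1)]
  5. access 39: HIT, count now 2. Cache: [45(c=1) 42(c=1) 47(c=1) 39(c=2)]
  6. access 44: MISS. Cache: [45(c=1) 42(c=1) 47(c=1) 44(c=1) 39(c=2)]
  7. access 45: HIT, count now 2. Cache: [42(c=1) 47(c=1) 44(c=1) 39(c=2) 45(c=2)]
  8. access 39: HIT, count now 3. Cache: [42(c=1) 47(c=1) 44(c=1) 45(c=2) 39(c=3)]
  9. access 45: HIT, count now 3. Cache: [42(c=1) 47(c=1) 44(c=1) 39(c=3) 45(c=3)]
  10. access 45: HIT, count now 4. Cache: [42(c=1) 47(c=1) 44(c=1) 39(c=3) 45(c=4)]
  11. access 82: MISS. Cache: [42(c=1) 47(c=1) 44(c=1) 82(c=1) 39(c=3) 45(c=4)]
  12. access 25: MISS, evict 42(c=1). Cache: [47(c=1) 44(c=1) 82(c=1) 25(c=1) 39(c=3) 45(c=4)]
  13. access 25: HIT, count now 2. Cache: [47(c=1) 44(c=1) 82(c=1) 25(c=2) 39(c=3) 45(c=4)]
  14. access 25: HIT, count now 3. Cache: [47(c=1) 44(c=1) 82(c=1) 39(c=3) 25(c=3) 45(c=4)]
  15. access 81: MISS, evict 47(c=1). Cache: [44(c=1) 82(c=1) 81(c=1) 39(c=3) 25(c=3) 45(c=4)]
  16. access 25: HIT, count now 4. Cache: [44(c=1) 82(c=1) 81(c=1) 39(c=3) 45(c=4) 25(c=4)]
  17. access 95: MISS, evict 44(c=1). Cache: [82(c=1) 81(c=1) 95(c=1) 39(c=3) 45(c=4) 25(c=4)]
Total: 8 hits, 9 misses, 3 evictions

Answer: MMMMHMHHHHMMHHMHM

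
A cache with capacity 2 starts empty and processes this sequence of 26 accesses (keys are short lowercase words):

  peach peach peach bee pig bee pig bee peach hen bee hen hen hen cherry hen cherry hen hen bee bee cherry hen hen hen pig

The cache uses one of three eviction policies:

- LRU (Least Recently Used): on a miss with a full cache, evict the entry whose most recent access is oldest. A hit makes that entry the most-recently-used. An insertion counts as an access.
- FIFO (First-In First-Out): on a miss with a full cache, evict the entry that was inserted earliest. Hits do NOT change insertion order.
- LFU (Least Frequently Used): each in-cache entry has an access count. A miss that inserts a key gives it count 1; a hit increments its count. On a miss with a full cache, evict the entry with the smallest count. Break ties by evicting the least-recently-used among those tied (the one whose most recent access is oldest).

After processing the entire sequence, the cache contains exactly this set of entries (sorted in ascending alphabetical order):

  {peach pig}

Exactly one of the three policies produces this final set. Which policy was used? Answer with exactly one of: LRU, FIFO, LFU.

Simulating under each policy and comparing final sets:
  LRU: final set = {hen pig} -> differs
  FIFO: final set = {hen pig} -> differs
  LFU: final set = {peach pig} -> MATCHES target
Only LFU produces the target set.

Answer: LFU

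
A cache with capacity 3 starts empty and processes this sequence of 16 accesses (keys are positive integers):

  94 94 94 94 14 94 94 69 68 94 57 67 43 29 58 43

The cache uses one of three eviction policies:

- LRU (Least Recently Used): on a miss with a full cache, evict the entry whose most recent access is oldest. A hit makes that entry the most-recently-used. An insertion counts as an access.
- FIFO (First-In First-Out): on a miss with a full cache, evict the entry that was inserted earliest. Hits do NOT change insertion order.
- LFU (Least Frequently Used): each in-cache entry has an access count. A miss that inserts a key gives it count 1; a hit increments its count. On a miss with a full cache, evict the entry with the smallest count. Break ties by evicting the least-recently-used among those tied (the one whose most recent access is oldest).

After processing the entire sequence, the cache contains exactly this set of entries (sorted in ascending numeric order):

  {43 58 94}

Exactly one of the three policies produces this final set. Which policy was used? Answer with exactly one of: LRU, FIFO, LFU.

Simulating under each policy and comparing final sets:
  LRU: final set = {29 43 58} -> differs
  FIFO: final set = {29 43 58} -> differs
  LFU: final set = {43 58 94} -> MATCHES target
Only LFU produces the target set.

Answer: LFU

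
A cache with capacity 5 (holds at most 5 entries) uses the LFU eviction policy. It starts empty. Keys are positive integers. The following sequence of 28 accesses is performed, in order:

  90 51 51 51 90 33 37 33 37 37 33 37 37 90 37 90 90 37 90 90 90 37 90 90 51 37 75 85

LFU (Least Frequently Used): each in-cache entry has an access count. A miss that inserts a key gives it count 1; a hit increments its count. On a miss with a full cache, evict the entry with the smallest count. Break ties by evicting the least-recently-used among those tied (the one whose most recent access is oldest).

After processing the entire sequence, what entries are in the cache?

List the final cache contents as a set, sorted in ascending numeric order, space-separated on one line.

LFU simulation (capacity=5):
  1. access 90: MISS. Cache: [90(c=1)]
  2. access 51: MISS. Cache: [90(c=1) 51(c=1)]
  3. access 51: HIT, count now 2. Cache: [90(c=1) 51(c=2)]
  4. access 51: HIT, count now 3. Cache: [90(c=1) 51(c=3)]
  5. access 90: HIT, count now 2. Cache: [90(c=2) 51(c=3)]
  6. access 33: MISS. Cache: [33(c=1) 90(c=2) 51(c=3)]
  7. access 37: MISS. Cache: [33(c=1) 37(c=1) 90(c=2) 51(c=3)]
  8. access 33: HIT, count now 2. Cache: [37(c=1) 90(c=2) 33(c=2) 51(c=3)]
  9. access 37: HIT, count now 2. Cache: [90(c=2) 33(c=2) 37(c=2) 51(c=3)]
  10. access 37: HIT, count now 3. Cache: [90(c=2) 33(c=2) 51(c=3) 37(c=3)]
  11. access 33: HIT, count now 3. Cache: [90(c=2) 51(c=3) 37(c=3) 33(c=3)]
  12. access 37: HIT, count now 4. Cache: [90(c=2) 51(c=3) 33(c=3) 37(c=4)]
  13. access 37: HIT, count now 5. Cache: [90(c=2) 51(c=3) 33(c=3) 37(c=5)]
  14. access 90: HIT, count now 3. Cache: [51(c=3) 33(c=3) 90(c=3) 37(c=5)]
  15. access 37: HIT, count now 6. Cache: [51(c=3) 33(c=3) 90(c=3) 37(c=6)]
  16. access 90: HIT, count now 4. Cache: [51(c=3) 33(c=3) 90(c=4) 37(c=6)]
  17. access 90: HIT, count now 5. Cache: [51(c=3) 33(c=3) 90(c=5) 37(c=6)]
  18. access 37: HIT, count now 7. Cache: [51(c=3) 33(c=3) 90(c=5) 37(c=7)]
  19. access 90: HIT, count now 6. Cache: [51(c=3) 33(c=3) 90(c=6) 37(c=7)]
  20. access 90: HIT, count now 7. Cache: [51(c=3) 33(c=3) 37(c=7) 90(c=7)]
  21. access 90: HIT, count now 8. Cache: [51(c=3) 33(c=3) 37(c=7) 90(c=8)]
  22. access 37: HIT, count now 8. Cache: [51(c=3) 33(c=3) 90(c=8) 37(c=8)]
  23. access 90: HIT, count now 9. Cache: [51(c=3) 33(c=3) 37(c=8) 90(c=9)]
  24. access 90: HIT, count now 10. Cache: [51(c=3) 33(c=3) 37(c=8) 90(c=10)]
  25. access 51: HIT, count now 4. Cache: [33(c=3) 51(c=4) 37(c=8) 90(c=10)]
  26. access 37: HIT, count now 9. Cache: [33(c=3) 51(c=4) 37(c=9) 90(c=10)]
  27. access 75: MISS. Cache: [75(c=1) 33(c=3) 51(c=4) 37(c=9) 90(c=10)]
  28. access 85: MISS, evict 75(c=1). Cache: [85(c=1) 33(c=3) 51(c=4) 37(c=9) 90(c=10)]
Total: 22 hits, 6 misses, 1 evictions

Answer: 33 37 51 85 90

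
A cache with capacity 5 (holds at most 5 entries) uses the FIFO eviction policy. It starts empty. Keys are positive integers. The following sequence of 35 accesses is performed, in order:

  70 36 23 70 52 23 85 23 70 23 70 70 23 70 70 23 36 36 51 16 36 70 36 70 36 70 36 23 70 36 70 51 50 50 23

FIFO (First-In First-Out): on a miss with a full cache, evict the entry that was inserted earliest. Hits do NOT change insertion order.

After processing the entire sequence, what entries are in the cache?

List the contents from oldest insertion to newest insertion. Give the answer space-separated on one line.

Answer: 16 36 70 23 50

Derivation:
FIFO simulation (capacity=5):
  1. access 70: MISS. Cache (old->new): [70]
  2. access 36: MISS. Cache (old->new): [70 36]
  3. access 23: MISS. Cache (old->new): [70 36 23]
  4. access 70: HIT. Cache (old->new): [70 36 23]
  5. access 52: MISS. Cache (old->new): [70 36 23 52]
  6. access 23: HIT. Cache (old->new): [70 36 23 52]
  7. access 85: MISS. Cache (old->new): [70 36 23 52 85]
  8. access 23: HIT. Cache (old->new): [70 36 23 52 85]
  9. access 70: HIT. Cache (old->new): [70 36 23 52 85]
  10. access 23: HIT. Cache (old->new): [70 36 23 52 85]
  11. access 70: HIT. Cache (old->new): [70 36 23 52 85]
  12. access 70: HIT. Cache (old->new): [70 36 23 52 85]
  13. access 23: HIT. Cache (old->new): [70 36 23 52 85]
  14. access 70: HIT. Cache (old->new): [70 36 23 52 85]
  15. access 70: HIT. Cache (old->new): [70 36 23 52 85]
  16. access 23: HIT. Cache (old->new): [70 36 23 52 85]
  17. access 36: HIT. Cache (old->new): [70 36 23 52 85]
  18. access 36: HIT. Cache (old->new): [70 36 23 52 85]
  19. access 51: MISS, evict 70. Cache (old->new): [36 23 52 85 51]
  20. access 16: MISS, evict 36. Cache (old->new): [23 52 85 51 16]
  21. access 36: MISS, evict 23. Cache (old->new): [52 85 51 16 36]
  22. access 70: MISS, evict 52. Cache (old->new): [85 51 16 36 70]
  23. access 36: HIT. Cache (old->new): [85 51 16 36 70]
  24. access 70: HIT. Cache (old->new): [85 51 16 36 70]
  25. access 36: HIT. Cache (old->new): [85 51 16 36 70]
  26. access 70: HIT. Cache (old->new): [85 51 16 36 70]
  27. access 36: HIT. Cache (old->new): [85 51 16 36 70]
  28. access 23: MISS, evict 85. Cache (old->new): [51 16 36 70 23]
  29. access 70: HIT. Cache (old->new): [51 16 36 70 23]
  30. access 36: HIT. Cache (old->new): [51 16 36 70 23]
  31. access 70: HIT. Cache (old->new): [51 16 36 70 23]
  32. access 51: HIT. Cache (old->new): [51 16 36 70 23]
  33. access 50: MISS, evict 51. Cache (old->new): [16 36 70 23 50]
  34. access 50: HIT. Cache (old->new): [16 36 70 23 50]
  35. access 23: HIT. Cache (old->new): [16 36 70 23 50]
Total: 24 hits, 11 misses, 6 evictions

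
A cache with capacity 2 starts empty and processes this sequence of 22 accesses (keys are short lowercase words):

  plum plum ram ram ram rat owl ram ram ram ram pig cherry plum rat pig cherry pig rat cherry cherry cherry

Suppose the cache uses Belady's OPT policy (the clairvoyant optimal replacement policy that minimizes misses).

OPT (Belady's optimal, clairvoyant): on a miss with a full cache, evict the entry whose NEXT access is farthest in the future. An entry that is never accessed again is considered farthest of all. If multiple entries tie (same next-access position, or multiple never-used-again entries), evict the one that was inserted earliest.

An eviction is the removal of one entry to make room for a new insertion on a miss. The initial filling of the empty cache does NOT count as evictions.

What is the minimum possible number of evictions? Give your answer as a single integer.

Answer: 8

Derivation:
OPT (Belady) simulation (capacity=2):
  1. access plum: MISS. Cache: [plum]
  2. access plum: HIT. Next use of plum: step 14. Cache: [plum]
  3. access ram: MISS. Cache: [plum ram]
  4. access ram: HIT. Next use of ram: step 5. Cache: [plum ram]
  5. access ram: HIT. Next use of ram: step 8. Cache: [plum ram]
  6. access rat: MISS, evict plum (next use: step 14). Cache: [ram rat]
  7. access owl: MISS, evict rat (next use: step 15). Cache: [ram owl]
  8. access ram: HIT. Next use of ram: step 9. Cache: [ram owl]
  9. access ram: HIT. Next use of ram: step 10. Cache: [ram owl]
  10. access ram: HIT. Next use of ram: step 11. Cache: [ram owl]
  11. access ram: HIT. Next use of ram: never. Cache: [ram owl]
  12. access pig: MISS, evict ram (next use: never). Cache: [owl pig]
  13. access cherry: MISS, evict owl (next use: never). Cache: [pig cherry]
  14. access plum: MISS, evict cherry (next use: step 17). Cache: [pig plum]
  15. access rat: MISS, evict plum (next use: never). Cache: [pig rat]
  16. access pig: HIT. Next use of pig: step 18. Cache: [pig rat]
  17. access cherry: MISS, evict rat (next use: step 19). Cache: [pig cherry]
  18. access pig: HIT. Next use of pig: never. Cache: [pig cherry]
  19. access rat: MISS, evict pig (next use: never). Cache: [cherry rat]
  20. access cherry: HIT. Next use of cherry: step 21. Cache: [cherry rat]
  21. access cherry: HIT. Next use of cherry: step 22. Cache: [cherry rat]
  22. access cherry: HIT. Next use of cherry: never. Cache: [cherry rat]
Total: 12 hits, 10 misses, 8 evictions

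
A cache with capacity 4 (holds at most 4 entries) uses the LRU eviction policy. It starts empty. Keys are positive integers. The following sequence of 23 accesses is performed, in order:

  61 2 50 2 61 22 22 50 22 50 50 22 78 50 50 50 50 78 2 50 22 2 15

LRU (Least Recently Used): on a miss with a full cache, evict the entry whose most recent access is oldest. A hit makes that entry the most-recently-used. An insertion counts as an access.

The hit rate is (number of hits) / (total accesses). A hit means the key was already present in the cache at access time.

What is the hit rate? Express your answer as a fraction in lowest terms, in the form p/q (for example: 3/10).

LRU simulation (capacity=4):
  1. access 61: MISS. Cache (LRU->MRU): [61]
  2. access 2: MISS. Cache (LRU->MRU): [61 2]
  3. access 50: MISS. Cache (LRU->MRU): [61 2 50]
  4. access 2: HIT. Cache (LRU->MRU): [61 50 2]
  5. access 61: HIT. Cache (LRU->MRU): [50 2 61]
  6. access 22: MISS. Cache (LRU->MRU): [50 2 61 22]
  7. access 22: HIT. Cache (LRU->MRU): [50 2 61 22]
  8. access 50: HIT. Cache (LRU->MRU): [2 61 22 50]
  9. access 22: HIT. Cache (LRU->MRU): [2 61 50 22]
  10. access 50: HIT. Cache (LRU->MRU): [2 61 22 50]
  11. access 50: HIT. Cache (LRU->MRU): [2 61 22 50]
  12. access 22: HIT. Cache (LRU->MRU): [2 61 50 22]
  13. access 78: MISS, evict 2. Cache (LRU->MRU): [61 50 22 78]
  14. access 50: HIT. Cache (LRU->MRU): [61 22 78 50]
  15. access 50: HIT. Cache (LRU->MRU): [61 22 78 50]
  16. access 50: HIT. Cache (LRU->MRU): [61 22 78 50]
  17. access 50: HIT. Cache (LRU->MRU): [61 22 78 50]
  18. access 78: HIT. Cache (LRU->MRU): [61 22 50 78]
  19. access 2: MISS, evict 61. Cache (LRU->MRU): [22 50 78 2]
  20. access 50: HIT. Cache (LRU->MRU): [22 78 2 50]
  21. access 22: HIT. Cache (LRU->MRU): [78 2 50 22]
  22. access 2: HIT. Cache (LRU->MRU): [78 50 22 2]
  23. access 15: MISS, evict 78. Cache (LRU->MRU): [50 22 2 15]
Total: 16 hits, 7 misses, 3 evictions

Hit rate = 16/23

Answer: 16/23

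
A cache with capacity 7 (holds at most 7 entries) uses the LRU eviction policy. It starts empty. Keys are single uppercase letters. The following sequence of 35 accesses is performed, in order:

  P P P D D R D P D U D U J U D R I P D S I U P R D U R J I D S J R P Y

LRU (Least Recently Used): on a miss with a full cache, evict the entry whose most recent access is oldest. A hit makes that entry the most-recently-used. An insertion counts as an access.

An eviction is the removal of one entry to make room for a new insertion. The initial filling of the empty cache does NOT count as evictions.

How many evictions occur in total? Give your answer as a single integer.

Answer: 1

Derivation:
LRU simulation (capacity=7):
  1. access P: MISS. Cache (LRU->MRU): [P]
  2. access P: HIT. Cache (LRU->MRU): [P]
  3. access P: HIT. Cache (LRU->MRU): [P]
  4. access D: MISS. Cache (LRU->MRU): [P D]
  5. access D: HIT. Cache (LRU->MRU): [P D]
  6. access R: MISS. Cache (LRU->MRU): [P D R]
  7. access D: HIT. Cache (LRU->MRU): [P R D]
  8. access P: HIT. Cache (LRU->MRU): [R D P]
  9. access D: HIT. Cache (LRU->MRU): [R P D]
  10. access U: MISS. Cache (LRU->MRU): [R P D U]
  11. access D: HIT. Cache (LRU->MRU): [R P U D]
  12. access U: HIT. Cache (LRU->MRU): [R P D U]
  13. access J: MISS. Cache (LRU->MRU): [R P D U J]
  14. access U: HIT. Cache (LRU->MRU): [R P D J U]
  15. access D: HIT. Cache (LRU->MRU): [R P J U D]
  16. access R: HIT. Cache (LRU->MRU): [P J U D R]
  17. access I: MISS. Cache (LRU->MRU): [P J U D R I]
  18. access P: HIT. Cache (LRU->MRU): [J U D R I P]
  19. access D: HIT. Cache (LRU->MRU): [J U R I P D]
  20. access S: MISS. Cache (LRU->MRU): [J U R I P D S]
  21. access I: HIT. Cache (LRU->MRU): [J U R P D S I]
  22. access U: HIT. Cache (LRU->MRU): [J R P D S I U]
  23. access P: HIT. Cache (LRU->MRU): [J R D S I U P]
  24. access R: HIT. Cache (LRU->MRU): [J D S I U P R]
  25. access D: HIT. Cache (LRU->MRU): [J S I U P R D]
  26. access U: HIT. Cache (LRU->MRU): [J S I P R D U]
  27. access R: HIT. Cache (LRU->MRU): [J S I P D U R]
  28. access J: HIT. Cache (LRU->MRU): [S I P D U R J]
  29. access I: HIT. Cache (LRU->MRU): [S P D U R J I]
  30. access D: HIT. Cache (LRU->MRU): [S P U R J I D]
  31. access S: HIT. Cache (LRU->MRU): [P U R J I D S]
  32. access J: HIT. Cache (LRU->MRU): [P U R I D S J]
  33. access R: HIT. Cache (LRU->MRU): [P U I D S J R]
  34. access P: HIT. Cache (LRU->MRU): [U I D S J R P]
  35. access Y: MISS, evict U. Cache (LRU->MRU): [I D S J R P Y]
Total: 27 hits, 8 misses, 1 evictions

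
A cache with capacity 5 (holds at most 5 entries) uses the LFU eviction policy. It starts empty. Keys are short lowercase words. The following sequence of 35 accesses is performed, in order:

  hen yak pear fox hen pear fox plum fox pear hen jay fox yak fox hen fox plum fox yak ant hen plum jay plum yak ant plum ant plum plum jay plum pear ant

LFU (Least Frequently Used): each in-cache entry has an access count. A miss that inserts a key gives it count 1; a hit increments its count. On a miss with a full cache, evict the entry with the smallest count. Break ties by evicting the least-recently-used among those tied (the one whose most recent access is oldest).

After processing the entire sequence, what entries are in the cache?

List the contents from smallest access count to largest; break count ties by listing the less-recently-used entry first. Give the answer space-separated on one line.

Answer: ant yak pear hen fox

Derivation:
LFU simulation (capacity=5):
  1. access hen: MISS. Cache: [hen(c=1)]
  2. access yak: MISS. Cache: [hen(c=1) yak(c=1)]
  3. access pear: MISS. Cache: [hen(c=1) yak(c=1) pear(c=1)]
  4. access fox: MISS. Cache: [hen(c=1) yak(c=1) pear(c=1) fox(c=1)]
  5. access hen: HIT, count now 2. Cache: [yak(c=1) pear(c=1) fox(c=1) hen(c=2)]
  6. access pear: HIT, count now 2. Cache: [yak(c=1) fox(c=1) hen(c=2) pear(c=2)]
  7. access fox: HIT, count now 2. Cache: [yak(c=1) hen(c=2) pear(c=2) fox(c=2)]
  8. access plum: MISS. Cache: [yak(c=1) plum(c=1) hen(c=2) pear(c=2) fox(c=2)]
  9. access fox: HIT, count now 3. Cache: [yak(c=1) plum(c=1) hen(c=2) pear(c=2) fox(c=3)]
  10. access pear: HIT, count now 3. Cache: [yak(c=1) plum(c=1) hen(c=2) fox(c=3) pear(c=3)]
  11. access hen: HIT, count now 3. Cache: [yak(c=1) plum(c=1) fox(c=3) pear(c=3) hen(c=3)]
  12. access jay: MISS, evict yak(c=1). Cache: [plum(c=1) jay(c=1) fox(c=3) pear(c=3) hen(c=3)]
  13. access fox: HIT, count now 4. Cache: [plum(c=1) jay(c=1) pear(c=3) hen(c=3) fox(c=4)]
  14. access yak: MISS, evict plum(c=1). Cache: [jay(c=1) yak(c=1) pear(c=3) hen(c=3) fox(c=4)]
  15. access fox: HIT, count now 5. Cache: [jay(c=1) yak(c=1) pear(c=3) hen(c=3) fox(c=5)]
  16. access hen: HIT, count now 4. Cache: [jay(c=1) yak(c=1) pear(c=3) hen(c=4) fox(c=5)]
  17. access fox: HIT, count now 6. Cache: [jay(c=1) yak(c=1) pear(c=3) hen(c=4) fox(c=6)]
  18. access plum: MISS, evict jay(c=1). Cache: [yak(c=1) plum(c=1) pear(c=3) hen(c=4) fox(c=6)]
  19. access fox: HIT, count now 7. Cache: [yak(c=1) plum(c=1) pear(c=3) hen(c=4) fox(c=7)]
  20. access yak: HIT, count now 2. Cache: [plum(c=1) yak(c=2) pear(c=3) hen(c=4) fox(c=7)]
  21. access ant: MISS, evict plum(c=1). Cache: [ant(c=1) yak(c=2) pear(c=3) hen(c=4) fox(c=7)]
  22. access hen: HIT, count now 5. Cache: [ant(c=1) yak(c=2) pear(c=3) hen(c=5) fox(c=7)]
  23. access plum: MISS, evict ant(c=1). Cache: [plum(c=1) yak(c=2) pear(c=3) hen(c=5) fox(c=7)]
  24. access jay: MISS, evict plum(c=1). Cache: [jay(c=1) yak(c=2) pear(c=3) hen(c=5) fox(c=7)]
  25. access plum: MISS, evict jay(c=1). Cache: [plum(c=1) yak(c=2) pear(c=3) hen(c=5) fox(c=7)]
  26. access yak: HIT, count now 3. Cache: [plum(c=1) pear(c=3) yak(c=3) hen(c=5) fox(c=7)]
  27. access ant: MISS, evict plum(c=1). Cache: [ant(c=1) pear(c=3) yak(c=3) hen(c=5) fox(c=7)]
  28. access plum: MISS, evict ant(c=1). Cache: [plum(c=1) pear(c=3) yak(c=3) hen(c=5) fox(c=7)]
  29. access ant: MISS, evict plum(c=1). Cache: [ant(c=1) pear(c=3) yak(c=3) hen(c=5) fox(c=7)]
  30. access plum: MISS, evict ant(c=1). Cache: [plum(c=1) pear(c=3) yak(c=3) hen(c=5) fox(c=7)]
  31. access plum: HIT, count now 2. Cache: [plum(c=2) pear(c=3) yak(c=3) hen(c=5) fox(c=7)]
  32. access jay: MISS, evict plum(c=2). Cache: [jay(c=1) pear(c=3) yak(c=3) hen(c=5) fox(c=7)]
  33. access plum: MISS, evict jay(c=1). Cache: [plum(c=1) pear(c=3) yak(c=3) hen(c=5) fox(c=7)]
  34. access pear: HIT, count now 4. Cache: [plum(c=1) yak(c=3) pear(c=4) hen(c=5) fox(c=7)]
  35. access ant: MISS, evict plum(c=1). Cache: [ant(c=1) yak(c=3) pear(c=4) hen(c=5) fox(c=7)]
Total: 16 hits, 19 misses, 14 evictions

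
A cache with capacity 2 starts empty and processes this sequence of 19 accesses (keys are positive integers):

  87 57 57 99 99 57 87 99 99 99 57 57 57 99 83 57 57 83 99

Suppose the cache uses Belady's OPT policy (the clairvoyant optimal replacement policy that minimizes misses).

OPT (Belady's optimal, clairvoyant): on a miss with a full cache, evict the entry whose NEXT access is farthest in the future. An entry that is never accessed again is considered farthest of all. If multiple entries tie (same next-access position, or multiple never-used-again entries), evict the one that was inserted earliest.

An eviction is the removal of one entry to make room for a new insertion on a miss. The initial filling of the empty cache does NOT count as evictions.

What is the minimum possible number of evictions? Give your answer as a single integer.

OPT (Belady) simulation (capacity=2):
  1. access 87: MISS. Cache: [87]
  2. access 57: MISS. Cache: [87 57]
  3. access 57: HIT. Next use of 57: step 6. Cache: [87 57]
  4. access 99: MISS, evict 87 (next use: step 7). Cache: [57 99]
  5. access 99: HIT. Next use of 99: step 8. Cache: [57 99]
  6. access 57: HIT. Next use of 57: step 11. Cache: [57 99]
  7. access 87: MISS, evict 57 (next use: step 11). Cache: [99 87]
  8. access 99: HIT. Next use of 99: step 9. Cache: [99 87]
  9. access 99: HIT. Next use of 99: step 10. Cache: [99 87]
  10. access 99: HIT. Next use of 99: step 14. Cache: [99 87]
  11. access 57: MISS, evict 87 (next use: never). Cache: [99 57]
  12. access 57: HIT. Next use of 57: step 13. Cache: [99 57]
  13. access 57: HIT. Next use of 57: step 16. Cache: [99 57]
  14. access 99: HIT. Next use of 99: step 19. Cache: [99 57]
  15. access 83: MISS, evict 99 (next use: step 19). Cache: [57 83]
  16. access 57: HIT. Next use of 57: step 17. Cache: [57 83]
  17. access 57: HIT. Next use of 57: never. Cache: [57 83]
  18. access 83: HIT. Next use of 83: never. Cache: [57 83]
  19. access 99: MISS, evict 57 (next use: never). Cache: [83 99]
Total: 12 hits, 7 misses, 5 evictions

Answer: 5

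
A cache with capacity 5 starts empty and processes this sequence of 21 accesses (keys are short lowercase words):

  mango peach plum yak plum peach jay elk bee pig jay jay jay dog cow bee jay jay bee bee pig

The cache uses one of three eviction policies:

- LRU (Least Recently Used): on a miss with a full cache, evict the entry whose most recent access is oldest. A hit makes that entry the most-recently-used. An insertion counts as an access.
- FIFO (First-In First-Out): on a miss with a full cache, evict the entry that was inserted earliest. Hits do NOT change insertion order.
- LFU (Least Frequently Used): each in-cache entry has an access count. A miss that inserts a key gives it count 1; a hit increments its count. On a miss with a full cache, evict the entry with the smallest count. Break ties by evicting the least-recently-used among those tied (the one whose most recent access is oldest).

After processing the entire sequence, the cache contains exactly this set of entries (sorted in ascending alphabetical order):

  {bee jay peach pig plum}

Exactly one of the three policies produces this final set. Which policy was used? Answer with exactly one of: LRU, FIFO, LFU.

Answer: LFU

Derivation:
Simulating under each policy and comparing final sets:
  LRU: final set = {bee cow dog jay pig} -> differs
  FIFO: final set = {bee cow dog jay pig} -> differs
  LFU: final set = {bee jay peach pig plum} -> MATCHES target
Only LFU produces the target set.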